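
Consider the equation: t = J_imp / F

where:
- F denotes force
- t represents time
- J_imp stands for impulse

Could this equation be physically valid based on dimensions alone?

Yes

F (force) has dimensions [L M T^-2].
t (time) has dimensions [T].
J_imp (impulse) has dimensions [L M T^-1].

Left side: [T]
Right side: [T]

Both sides have the same dimensions, so the equation is dimensionally consistent.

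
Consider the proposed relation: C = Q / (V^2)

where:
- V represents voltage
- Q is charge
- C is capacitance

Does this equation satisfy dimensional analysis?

No

V (voltage) has dimensions [I^-1 L^2 M T^-3].
Q (charge) has dimensions [I T].
C (capacitance) has dimensions [I^2 L^-2 M^-1 T^4].

Left side: [I^2 L^-2 M^-1 T^4]
Right side: [I^3 L^-4 M^-2 T^7]

The two sides have different dimensions, so the equation is NOT dimensionally consistent.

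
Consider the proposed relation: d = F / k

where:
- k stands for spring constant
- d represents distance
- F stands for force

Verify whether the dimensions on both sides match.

Yes

k (spring constant) has dimensions [M T^-2].
d (distance) has dimensions [L].
F (force) has dimensions [L M T^-2].

Left side: [L]
Right side: [L]

Both sides have the same dimensions, so the equation is dimensionally consistent.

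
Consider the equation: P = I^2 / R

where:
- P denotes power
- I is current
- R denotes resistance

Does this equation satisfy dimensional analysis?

No

P (power) has dimensions [L^2 M T^-3].
I (current) has dimensions [I].
R (resistance) has dimensions [I^-2 L^2 M T^-3].

Left side: [L^2 M T^-3]
Right side: [I^4 L^-2 M^-1 T^3]

The two sides have different dimensions, so the equation is NOT dimensionally consistent.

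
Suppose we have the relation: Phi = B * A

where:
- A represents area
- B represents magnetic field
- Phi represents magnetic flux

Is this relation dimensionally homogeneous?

Yes

A (area) has dimensions [L^2].
B (magnetic field) has dimensions [I^-1 M T^-2].
Phi (magnetic flux) has dimensions [I^-1 L^2 M T^-2].

Left side: [I^-1 L^2 M T^-2]
Right side: [I^-1 L^2 M T^-2]

Both sides have the same dimensions, so the equation is dimensionally consistent.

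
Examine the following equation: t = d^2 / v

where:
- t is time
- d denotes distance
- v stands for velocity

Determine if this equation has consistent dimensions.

No

t (time) has dimensions [T].
d (distance) has dimensions [L].
v (velocity) has dimensions [L T^-1].

Left side: [T]
Right side: [L T]

The two sides have different dimensions, so the equation is NOT dimensionally consistent.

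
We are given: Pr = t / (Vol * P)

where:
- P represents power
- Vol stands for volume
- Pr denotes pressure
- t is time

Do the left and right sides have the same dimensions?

No

P (power) has dimensions [L^2 M T^-3].
Vol (volume) has dimensions [L^3].
Pr (pressure) has dimensions [L^-1 M T^-2].
t (time) has dimensions [T].

Left side: [L^-1 M T^-2]
Right side: [L^-5 M^-1 T^4]

The two sides have different dimensions, so the equation is NOT dimensionally consistent.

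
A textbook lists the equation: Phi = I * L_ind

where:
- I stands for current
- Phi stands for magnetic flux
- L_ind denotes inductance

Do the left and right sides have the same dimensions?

Yes

I (current) has dimensions [I].
Phi (magnetic flux) has dimensions [I^-1 L^2 M T^-2].
L_ind (inductance) has dimensions [I^-2 L^2 M T^-2].

Left side: [I^-1 L^2 M T^-2]
Right side: [I^-1 L^2 M T^-2]

Both sides have the same dimensions, so the equation is dimensionally consistent.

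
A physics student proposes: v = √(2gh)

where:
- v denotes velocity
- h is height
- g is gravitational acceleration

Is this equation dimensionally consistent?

Yes

v (velocity) has dimensions [L T^-1].
h (height) has dimensions [L].
g (gravitational acceleration) has dimensions [L T^-2].

Left side: [L T^-1]
Right side: [L T^-1]

Both sides have the same dimensions, so the equation is dimensionally consistent.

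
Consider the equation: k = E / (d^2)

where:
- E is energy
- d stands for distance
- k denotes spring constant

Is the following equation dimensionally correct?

Yes

E (energy) has dimensions [L^2 M T^-2].
d (distance) has dimensions [L].
k (spring constant) has dimensions [M T^-2].

Left side: [M T^-2]
Right side: [M T^-2]

Both sides have the same dimensions, so the equation is dimensionally consistent.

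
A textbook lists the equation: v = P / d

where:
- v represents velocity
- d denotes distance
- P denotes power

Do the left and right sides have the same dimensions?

No

v (velocity) has dimensions [L T^-1].
d (distance) has dimensions [L].
P (power) has dimensions [L^2 M T^-3].

Left side: [L T^-1]
Right side: [L M T^-3]

The two sides have different dimensions, so the equation is NOT dimensionally consistent.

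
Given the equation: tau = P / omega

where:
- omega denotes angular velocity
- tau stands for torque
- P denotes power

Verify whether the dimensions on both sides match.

Yes

omega (angular velocity) has dimensions [T^-1].
tau (torque) has dimensions [L^2 M T^-2].
P (power) has dimensions [L^2 M T^-3].

Left side: [L^2 M T^-2]
Right side: [L^2 M T^-2]

Both sides have the same dimensions, so the equation is dimensionally consistent.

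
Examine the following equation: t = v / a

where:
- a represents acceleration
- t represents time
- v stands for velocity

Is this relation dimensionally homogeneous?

Yes

a (acceleration) has dimensions [L T^-2].
t (time) has dimensions [T].
v (velocity) has dimensions [L T^-1].

Left side: [T]
Right side: [T]

Both sides have the same dimensions, so the equation is dimensionally consistent.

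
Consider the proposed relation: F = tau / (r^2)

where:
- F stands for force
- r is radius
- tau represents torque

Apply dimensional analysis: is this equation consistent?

No

F (force) has dimensions [L M T^-2].
r (radius) has dimensions [L].
tau (torque) has dimensions [L^2 M T^-2].

Left side: [L M T^-2]
Right side: [M T^-2]

The two sides have different dimensions, so the equation is NOT dimensionally consistent.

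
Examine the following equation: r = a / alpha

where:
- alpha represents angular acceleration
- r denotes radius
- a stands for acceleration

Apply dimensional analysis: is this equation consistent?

Yes

alpha (angular acceleration) has dimensions [T^-2].
r (radius) has dimensions [L].
a (acceleration) has dimensions [L T^-2].

Left side: [L]
Right side: [L]

Both sides have the same dimensions, so the equation is dimensionally consistent.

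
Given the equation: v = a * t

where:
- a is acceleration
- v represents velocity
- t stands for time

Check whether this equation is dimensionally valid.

Yes

a (acceleration) has dimensions [L T^-2].
v (velocity) has dimensions [L T^-1].
t (time) has dimensions [T].

Left side: [L T^-1]
Right side: [L T^-1]

Both sides have the same dimensions, so the equation is dimensionally consistent.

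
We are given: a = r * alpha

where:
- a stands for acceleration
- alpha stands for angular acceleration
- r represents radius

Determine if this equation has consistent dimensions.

Yes

a (acceleration) has dimensions [L T^-2].
alpha (angular acceleration) has dimensions [T^-2].
r (radius) has dimensions [L].

Left side: [L T^-2]
Right side: [L T^-2]

Both sides have the same dimensions, so the equation is dimensionally consistent.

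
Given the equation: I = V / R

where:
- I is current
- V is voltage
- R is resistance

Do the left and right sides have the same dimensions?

Yes

I (current) has dimensions [I].
V (voltage) has dimensions [I^-1 L^2 M T^-3].
R (resistance) has dimensions [I^-2 L^2 M T^-3].

Left side: [I]
Right side: [I]

Both sides have the same dimensions, so the equation is dimensionally consistent.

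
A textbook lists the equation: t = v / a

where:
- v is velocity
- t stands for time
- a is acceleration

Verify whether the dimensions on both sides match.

Yes

v (velocity) has dimensions [L T^-1].
t (time) has dimensions [T].
a (acceleration) has dimensions [L T^-2].

Left side: [T]
Right side: [T]

Both sides have the same dimensions, so the equation is dimensionally consistent.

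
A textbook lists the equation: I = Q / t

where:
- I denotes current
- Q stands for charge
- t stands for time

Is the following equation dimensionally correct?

Yes

I (current) has dimensions [I].
Q (charge) has dimensions [I T].
t (time) has dimensions [T].

Left side: [I]
Right side: [I]

Both sides have the same dimensions, so the equation is dimensionally consistent.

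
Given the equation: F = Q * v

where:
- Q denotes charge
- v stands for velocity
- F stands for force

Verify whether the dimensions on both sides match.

No

Q (charge) has dimensions [I T].
v (velocity) has dimensions [L T^-1].
F (force) has dimensions [L M T^-2].

Left side: [L M T^-2]
Right side: [I L]

The two sides have different dimensions, so the equation is NOT dimensionally consistent.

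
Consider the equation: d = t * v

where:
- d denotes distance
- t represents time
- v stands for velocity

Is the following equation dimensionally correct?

Yes

d (distance) has dimensions [L].
t (time) has dimensions [T].
v (velocity) has dimensions [L T^-1].

Left side: [L]
Right side: [L]

Both sides have the same dimensions, so the equation is dimensionally consistent.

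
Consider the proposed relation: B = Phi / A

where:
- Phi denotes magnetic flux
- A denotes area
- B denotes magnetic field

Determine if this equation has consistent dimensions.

Yes

Phi (magnetic flux) has dimensions [I^-1 L^2 M T^-2].
A (area) has dimensions [L^2].
B (magnetic field) has dimensions [I^-1 M T^-2].

Left side: [I^-1 M T^-2]
Right side: [I^-1 M T^-2]

Both sides have the same dimensions, so the equation is dimensionally consistent.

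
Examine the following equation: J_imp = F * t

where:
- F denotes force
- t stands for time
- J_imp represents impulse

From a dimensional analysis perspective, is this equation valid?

Yes

F (force) has dimensions [L M T^-2].
t (time) has dimensions [T].
J_imp (impulse) has dimensions [L M T^-1].

Left side: [L M T^-1]
Right side: [L M T^-1]

Both sides have the same dimensions, so the equation is dimensionally consistent.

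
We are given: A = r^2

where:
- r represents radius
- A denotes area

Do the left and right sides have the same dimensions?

Yes

r (radius) has dimensions [L].
A (area) has dimensions [L^2].

Left side: [L^2]
Right side: [L^2]

Both sides have the same dimensions, so the equation is dimensionally consistent.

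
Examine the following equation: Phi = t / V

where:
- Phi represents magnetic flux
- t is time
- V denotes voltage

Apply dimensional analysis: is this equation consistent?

No

Phi (magnetic flux) has dimensions [I^-1 L^2 M T^-2].
t (time) has dimensions [T].
V (voltage) has dimensions [I^-1 L^2 M T^-3].

Left side: [I^-1 L^2 M T^-2]
Right side: [I L^-2 M^-1 T^4]

The two sides have different dimensions, so the equation is NOT dimensionally consistent.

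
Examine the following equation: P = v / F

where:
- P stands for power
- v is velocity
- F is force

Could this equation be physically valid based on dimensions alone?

No

P (power) has dimensions [L^2 M T^-3].
v (velocity) has dimensions [L T^-1].
F (force) has dimensions [L M T^-2].

Left side: [L^2 M T^-3]
Right side: [M^-1 T]

The two sides have different dimensions, so the equation is NOT dimensionally consistent.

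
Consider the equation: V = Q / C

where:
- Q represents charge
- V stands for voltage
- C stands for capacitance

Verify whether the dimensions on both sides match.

Yes

Q (charge) has dimensions [I T].
V (voltage) has dimensions [I^-1 L^2 M T^-3].
C (capacitance) has dimensions [I^2 L^-2 M^-1 T^4].

Left side: [I^-1 L^2 M T^-3]
Right side: [I^-1 L^2 M T^-3]

Both sides have the same dimensions, so the equation is dimensionally consistent.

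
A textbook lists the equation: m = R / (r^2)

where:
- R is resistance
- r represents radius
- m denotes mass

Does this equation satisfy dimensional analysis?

No

R (resistance) has dimensions [I^-2 L^2 M T^-3].
r (radius) has dimensions [L].
m (mass) has dimensions [M].

Left side: [M]
Right side: [I^-2 M T^-3]

The two sides have different dimensions, so the equation is NOT dimensionally consistent.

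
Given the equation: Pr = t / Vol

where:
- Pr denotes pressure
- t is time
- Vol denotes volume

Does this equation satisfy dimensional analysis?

No

Pr (pressure) has dimensions [L^-1 M T^-2].
t (time) has dimensions [T].
Vol (volume) has dimensions [L^3].

Left side: [L^-1 M T^-2]
Right side: [L^-3 T]

The two sides have different dimensions, so the equation is NOT dimensionally consistent.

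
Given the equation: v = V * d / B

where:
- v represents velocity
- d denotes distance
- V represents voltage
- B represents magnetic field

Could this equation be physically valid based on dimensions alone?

No

v (velocity) has dimensions [L T^-1].
d (distance) has dimensions [L].
V (voltage) has dimensions [I^-1 L^2 M T^-3].
B (magnetic field) has dimensions [I^-1 M T^-2].

Left side: [L T^-1]
Right side: [L^3 T^-1]

The two sides have different dimensions, so the equation is NOT dimensionally consistent.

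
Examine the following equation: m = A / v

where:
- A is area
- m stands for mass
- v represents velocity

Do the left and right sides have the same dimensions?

No

A (area) has dimensions [L^2].
m (mass) has dimensions [M].
v (velocity) has dimensions [L T^-1].

Left side: [M]
Right side: [L T]

The two sides have different dimensions, so the equation is NOT dimensionally consistent.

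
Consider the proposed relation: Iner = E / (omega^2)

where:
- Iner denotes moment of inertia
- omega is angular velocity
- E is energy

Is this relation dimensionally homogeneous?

Yes

Iner (moment of inertia) has dimensions [L^2 M].
omega (angular velocity) has dimensions [T^-1].
E (energy) has dimensions [L^2 M T^-2].

Left side: [L^2 M]
Right side: [L^2 M]

Both sides have the same dimensions, so the equation is dimensionally consistent.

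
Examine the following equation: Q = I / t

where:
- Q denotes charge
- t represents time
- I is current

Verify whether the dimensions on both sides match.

No

Q (charge) has dimensions [I T].
t (time) has dimensions [T].
I (current) has dimensions [I].

Left side: [I T]
Right side: [I T^-1]

The two sides have different dimensions, so the equation is NOT dimensionally consistent.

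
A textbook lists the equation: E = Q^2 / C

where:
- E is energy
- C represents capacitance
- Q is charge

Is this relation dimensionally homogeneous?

Yes

E (energy) has dimensions [L^2 M T^-2].
C (capacitance) has dimensions [I^2 L^-2 M^-1 T^4].
Q (charge) has dimensions [I T].

Left side: [L^2 M T^-2]
Right side: [L^2 M T^-2]

Both sides have the same dimensions, so the equation is dimensionally consistent.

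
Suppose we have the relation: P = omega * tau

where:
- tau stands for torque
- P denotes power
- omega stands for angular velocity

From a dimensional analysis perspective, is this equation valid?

Yes

tau (torque) has dimensions [L^2 M T^-2].
P (power) has dimensions [L^2 M T^-3].
omega (angular velocity) has dimensions [T^-1].

Left side: [L^2 M T^-3]
Right side: [L^2 M T^-3]

Both sides have the same dimensions, so the equation is dimensionally consistent.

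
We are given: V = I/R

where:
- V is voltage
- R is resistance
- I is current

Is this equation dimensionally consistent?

No

V (voltage) has dimensions [I^-1 L^2 M T^-3].
R (resistance) has dimensions [I^-2 L^2 M T^-3].
I (current) has dimensions [I].

Left side: [I^-1 L^2 M T^-3]
Right side: [I^3 L^-2 M^-1 T^3]

The two sides have different dimensions, so the equation is NOT dimensionally consistent.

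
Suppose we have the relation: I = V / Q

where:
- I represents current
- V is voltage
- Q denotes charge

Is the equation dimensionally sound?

No

I (current) has dimensions [I].
V (voltage) has dimensions [I^-1 L^2 M T^-3].
Q (charge) has dimensions [I T].

Left side: [I]
Right side: [I^-2 L^2 M T^-4]

The two sides have different dimensions, so the equation is NOT dimensionally consistent.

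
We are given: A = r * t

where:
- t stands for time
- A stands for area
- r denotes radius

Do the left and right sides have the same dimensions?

No

t (time) has dimensions [T].
A (area) has dimensions [L^2].
r (radius) has dimensions [L].

Left side: [L^2]
Right side: [L T]

The two sides have different dimensions, so the equation is NOT dimensionally consistent.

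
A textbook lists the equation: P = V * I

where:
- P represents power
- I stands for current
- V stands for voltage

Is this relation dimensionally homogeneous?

Yes

P (power) has dimensions [L^2 M T^-3].
I (current) has dimensions [I].
V (voltage) has dimensions [I^-1 L^2 M T^-3].

Left side: [L^2 M T^-3]
Right side: [L^2 M T^-3]

Both sides have the same dimensions, so the equation is dimensionally consistent.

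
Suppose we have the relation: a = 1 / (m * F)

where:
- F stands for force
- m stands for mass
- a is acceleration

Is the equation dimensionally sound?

No

F (force) has dimensions [L M T^-2].
m (mass) has dimensions [M].
a (acceleration) has dimensions [L T^-2].

Left side: [L T^-2]
Right side: [L^-1 M^-2 T^2]

The two sides have different dimensions, so the equation is NOT dimensionally consistent.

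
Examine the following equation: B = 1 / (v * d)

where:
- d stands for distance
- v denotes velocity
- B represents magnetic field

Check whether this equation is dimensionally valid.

No

d (distance) has dimensions [L].
v (velocity) has dimensions [L T^-1].
B (magnetic field) has dimensions [I^-1 M T^-2].

Left side: [I^-1 M T^-2]
Right side: [L^-2 T]

The two sides have different dimensions, so the equation is NOT dimensionally consistent.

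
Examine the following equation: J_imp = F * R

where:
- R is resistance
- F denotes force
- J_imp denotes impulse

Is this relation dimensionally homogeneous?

No

R (resistance) has dimensions [I^-2 L^2 M T^-3].
F (force) has dimensions [L M T^-2].
J_imp (impulse) has dimensions [L M T^-1].

Left side: [L M T^-1]
Right side: [I^-2 L^3 M^2 T^-5]

The two sides have different dimensions, so the equation is NOT dimensionally consistent.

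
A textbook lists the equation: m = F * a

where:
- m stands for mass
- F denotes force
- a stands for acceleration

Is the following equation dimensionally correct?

No

m (mass) has dimensions [M].
F (force) has dimensions [L M T^-2].
a (acceleration) has dimensions [L T^-2].

Left side: [M]
Right side: [L^2 M T^-4]

The two sides have different dimensions, so the equation is NOT dimensionally consistent.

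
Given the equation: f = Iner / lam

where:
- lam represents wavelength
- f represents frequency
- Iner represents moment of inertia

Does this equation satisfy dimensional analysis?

No

lam (wavelength) has dimensions [L].
f (frequency) has dimensions [T^-1].
Iner (moment of inertia) has dimensions [L^2 M].

Left side: [T^-1]
Right side: [L M]

The two sides have different dimensions, so the equation is NOT dimensionally consistent.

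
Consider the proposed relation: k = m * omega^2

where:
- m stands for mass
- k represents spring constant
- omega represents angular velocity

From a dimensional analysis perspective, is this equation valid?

Yes

m (mass) has dimensions [M].
k (spring constant) has dimensions [M T^-2].
omega (angular velocity) has dimensions [T^-1].

Left side: [M T^-2]
Right side: [M T^-2]

Both sides have the same dimensions, so the equation is dimensionally consistent.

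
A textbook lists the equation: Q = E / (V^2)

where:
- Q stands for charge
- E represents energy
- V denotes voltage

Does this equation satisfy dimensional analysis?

No

Q (charge) has dimensions [I T].
E (energy) has dimensions [L^2 M T^-2].
V (voltage) has dimensions [I^-1 L^2 M T^-3].

Left side: [I T]
Right side: [I^2 L^-2 M^-1 T^4]

The two sides have different dimensions, so the equation is NOT dimensionally consistent.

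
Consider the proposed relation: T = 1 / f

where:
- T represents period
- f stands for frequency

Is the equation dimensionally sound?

Yes

T (period) has dimensions [T].
f (frequency) has dimensions [T^-1].

Left side: [T]
Right side: [T]

Both sides have the same dimensions, so the equation is dimensionally consistent.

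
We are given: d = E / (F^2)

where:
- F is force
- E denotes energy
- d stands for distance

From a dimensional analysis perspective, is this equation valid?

No

F (force) has dimensions [L M T^-2].
E (energy) has dimensions [L^2 M T^-2].
d (distance) has dimensions [L].

Left side: [L]
Right side: [M^-1 T^2]

The two sides have different dimensions, so the equation is NOT dimensionally consistent.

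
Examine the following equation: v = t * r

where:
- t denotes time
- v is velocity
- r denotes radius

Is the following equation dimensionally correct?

No

t (time) has dimensions [T].
v (velocity) has dimensions [L T^-1].
r (radius) has dimensions [L].

Left side: [L T^-1]
Right side: [L T]

The two sides have different dimensions, so the equation is NOT dimensionally consistent.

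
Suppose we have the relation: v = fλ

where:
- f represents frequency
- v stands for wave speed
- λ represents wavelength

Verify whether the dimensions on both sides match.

Yes

f (frequency) has dimensions [T^-1].
v (wave speed) has dimensions [L T^-1].
λ (wavelength) has dimensions [L].

Left side: [L T^-1]
Right side: [L T^-1]

Both sides have the same dimensions, so the equation is dimensionally consistent.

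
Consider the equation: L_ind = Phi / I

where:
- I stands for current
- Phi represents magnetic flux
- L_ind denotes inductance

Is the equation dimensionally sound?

Yes

I (current) has dimensions [I].
Phi (magnetic flux) has dimensions [I^-1 L^2 M T^-2].
L_ind (inductance) has dimensions [I^-2 L^2 M T^-2].

Left side: [I^-2 L^2 M T^-2]
Right side: [I^-2 L^2 M T^-2]

Both sides have the same dimensions, so the equation is dimensionally consistent.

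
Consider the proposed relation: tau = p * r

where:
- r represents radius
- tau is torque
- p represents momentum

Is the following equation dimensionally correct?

No

r (radius) has dimensions [L].
tau (torque) has dimensions [L^2 M T^-2].
p (momentum) has dimensions [L M T^-1].

Left side: [L^2 M T^-2]
Right side: [L^2 M T^-1]

The two sides have different dimensions, so the equation is NOT dimensionally consistent.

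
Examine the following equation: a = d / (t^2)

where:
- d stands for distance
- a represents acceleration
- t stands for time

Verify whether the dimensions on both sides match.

Yes

d (distance) has dimensions [L].
a (acceleration) has dimensions [L T^-2].
t (time) has dimensions [T].

Left side: [L T^-2]
Right side: [L T^-2]

Both sides have the same dimensions, so the equation is dimensionally consistent.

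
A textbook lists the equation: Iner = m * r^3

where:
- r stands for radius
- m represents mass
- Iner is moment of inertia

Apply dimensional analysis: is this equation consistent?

No

r (radius) has dimensions [L].
m (mass) has dimensions [M].
Iner (moment of inertia) has dimensions [L^2 M].

Left side: [L^2 M]
Right side: [L^3 M]

The two sides have different dimensions, so the equation is NOT dimensionally consistent.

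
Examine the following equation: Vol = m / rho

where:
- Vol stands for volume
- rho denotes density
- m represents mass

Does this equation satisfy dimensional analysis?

Yes

Vol (volume) has dimensions [L^3].
rho (density) has dimensions [L^-3 M].
m (mass) has dimensions [M].

Left side: [L^3]
Right side: [L^3]

Both sides have the same dimensions, so the equation is dimensionally consistent.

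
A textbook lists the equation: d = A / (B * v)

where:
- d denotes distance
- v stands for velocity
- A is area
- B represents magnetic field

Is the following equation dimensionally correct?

No

d (distance) has dimensions [L].
v (velocity) has dimensions [L T^-1].
A (area) has dimensions [L^2].
B (magnetic field) has dimensions [I^-1 M T^-2].

Left side: [L]
Right side: [I L M^-1 T^3]

The two sides have different dimensions, so the equation is NOT dimensionally consistent.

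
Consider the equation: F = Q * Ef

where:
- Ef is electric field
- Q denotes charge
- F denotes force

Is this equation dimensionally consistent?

Yes

Ef (electric field) has dimensions [I^-1 L M T^-3].
Q (charge) has dimensions [I T].
F (force) has dimensions [L M T^-2].

Left side: [L M T^-2]
Right side: [L M T^-2]

Both sides have the same dimensions, so the equation is dimensionally consistent.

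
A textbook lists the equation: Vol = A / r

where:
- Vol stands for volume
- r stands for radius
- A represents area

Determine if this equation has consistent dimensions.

No

Vol (volume) has dimensions [L^3].
r (radius) has dimensions [L].
A (area) has dimensions [L^2].

Left side: [L^3]
Right side: [L]

The two sides have different dimensions, so the equation is NOT dimensionally consistent.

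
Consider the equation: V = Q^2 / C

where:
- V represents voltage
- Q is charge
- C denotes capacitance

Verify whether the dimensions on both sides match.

No

V (voltage) has dimensions [I^-1 L^2 M T^-3].
Q (charge) has dimensions [I T].
C (capacitance) has dimensions [I^2 L^-2 M^-1 T^4].

Left side: [I^-1 L^2 M T^-3]
Right side: [L^2 M T^-2]

The two sides have different dimensions, so the equation is NOT dimensionally consistent.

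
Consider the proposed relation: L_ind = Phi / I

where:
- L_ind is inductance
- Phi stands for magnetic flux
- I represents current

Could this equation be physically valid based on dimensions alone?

Yes

L_ind (inductance) has dimensions [I^-2 L^2 M T^-2].
Phi (magnetic flux) has dimensions [I^-1 L^2 M T^-2].
I (current) has dimensions [I].

Left side: [I^-2 L^2 M T^-2]
Right side: [I^-2 L^2 M T^-2]

Both sides have the same dimensions, so the equation is dimensionally consistent.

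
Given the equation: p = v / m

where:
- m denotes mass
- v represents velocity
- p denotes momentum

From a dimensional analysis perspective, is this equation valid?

No

m (mass) has dimensions [M].
v (velocity) has dimensions [L T^-1].
p (momentum) has dimensions [L M T^-1].

Left side: [L M T^-1]
Right side: [L M^-1 T^-1]

The two sides have different dimensions, so the equation is NOT dimensionally consistent.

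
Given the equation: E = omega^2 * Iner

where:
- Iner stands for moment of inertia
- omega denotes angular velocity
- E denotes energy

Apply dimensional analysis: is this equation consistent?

Yes

Iner (moment of inertia) has dimensions [L^2 M].
omega (angular velocity) has dimensions [T^-1].
E (energy) has dimensions [L^2 M T^-2].

Left side: [L^2 M T^-2]
Right side: [L^2 M T^-2]

Both sides have the same dimensions, so the equation is dimensionally consistent.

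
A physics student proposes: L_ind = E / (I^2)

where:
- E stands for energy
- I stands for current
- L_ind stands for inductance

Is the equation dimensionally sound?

Yes

E (energy) has dimensions [L^2 M T^-2].
I (current) has dimensions [I].
L_ind (inductance) has dimensions [I^-2 L^2 M T^-2].

Left side: [I^-2 L^2 M T^-2]
Right side: [I^-2 L^2 M T^-2]

Both sides have the same dimensions, so the equation is dimensionally consistent.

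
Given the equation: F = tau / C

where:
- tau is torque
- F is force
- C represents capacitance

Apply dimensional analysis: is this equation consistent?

No

tau (torque) has dimensions [L^2 M T^-2].
F (force) has dimensions [L M T^-2].
C (capacitance) has dimensions [I^2 L^-2 M^-1 T^4].

Left side: [L M T^-2]
Right side: [I^-2 L^4 M^2 T^-6]

The two sides have different dimensions, so the equation is NOT dimensionally consistent.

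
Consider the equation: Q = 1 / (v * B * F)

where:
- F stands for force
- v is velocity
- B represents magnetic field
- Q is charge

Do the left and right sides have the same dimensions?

No

F (force) has dimensions [L M T^-2].
v (velocity) has dimensions [L T^-1].
B (magnetic field) has dimensions [I^-1 M T^-2].
Q (charge) has dimensions [I T].

Left side: [I T]
Right side: [I L^-2 M^-2 T^5]

The two sides have different dimensions, so the equation is NOT dimensionally consistent.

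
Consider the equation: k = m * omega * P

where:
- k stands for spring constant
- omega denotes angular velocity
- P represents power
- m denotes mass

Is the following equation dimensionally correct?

No

k (spring constant) has dimensions [M T^-2].
omega (angular velocity) has dimensions [T^-1].
P (power) has dimensions [L^2 M T^-3].
m (mass) has dimensions [M].

Left side: [M T^-2]
Right side: [L^2 M^2 T^-4]

The two sides have different dimensions, so the equation is NOT dimensionally consistent.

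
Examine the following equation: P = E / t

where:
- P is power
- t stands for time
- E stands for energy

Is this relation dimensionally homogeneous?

Yes

P (power) has dimensions [L^2 M T^-3].
t (time) has dimensions [T].
E (energy) has dimensions [L^2 M T^-2].

Left side: [L^2 M T^-3]
Right side: [L^2 M T^-3]

Both sides have the same dimensions, so the equation is dimensionally consistent.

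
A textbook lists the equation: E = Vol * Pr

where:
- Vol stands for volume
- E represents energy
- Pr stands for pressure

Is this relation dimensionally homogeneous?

Yes

Vol (volume) has dimensions [L^3].
E (energy) has dimensions [L^2 M T^-2].
Pr (pressure) has dimensions [L^-1 M T^-2].

Left side: [L^2 M T^-2]
Right side: [L^2 M T^-2]

Both sides have the same dimensions, so the equation is dimensionally consistent.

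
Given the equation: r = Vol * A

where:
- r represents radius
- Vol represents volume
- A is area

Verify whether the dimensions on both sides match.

No

r (radius) has dimensions [L].
Vol (volume) has dimensions [L^3].
A (area) has dimensions [L^2].

Left side: [L]
Right side: [L^5]

The two sides have different dimensions, so the equation is NOT dimensionally consistent.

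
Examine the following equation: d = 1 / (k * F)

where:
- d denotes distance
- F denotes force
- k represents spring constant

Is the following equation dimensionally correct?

No

d (distance) has dimensions [L].
F (force) has dimensions [L M T^-2].
k (spring constant) has dimensions [M T^-2].

Left side: [L]
Right side: [L^-1 M^-2 T^4]

The two sides have different dimensions, so the equation is NOT dimensionally consistent.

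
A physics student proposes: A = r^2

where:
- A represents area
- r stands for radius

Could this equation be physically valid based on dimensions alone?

Yes

A (area) has dimensions [L^2].
r (radius) has dimensions [L].

Left side: [L^2]
Right side: [L^2]

Both sides have the same dimensions, so the equation is dimensionally consistent.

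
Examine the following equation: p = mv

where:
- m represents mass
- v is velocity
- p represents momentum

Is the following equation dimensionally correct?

Yes

m (mass) has dimensions [M].
v (velocity) has dimensions [L T^-1].
p (momentum) has dimensions [L M T^-1].

Left side: [L M T^-1]
Right side: [L M T^-1]

Both sides have the same dimensions, so the equation is dimensionally consistent.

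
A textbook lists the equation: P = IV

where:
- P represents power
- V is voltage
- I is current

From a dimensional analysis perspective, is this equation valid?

Yes

P (power) has dimensions [L^2 M T^-3].
V (voltage) has dimensions [I^-1 L^2 M T^-3].
I (current) has dimensions [I].

Left side: [L^2 M T^-3]
Right side: [L^2 M T^-3]

Both sides have the same dimensions, so the equation is dimensionally consistent.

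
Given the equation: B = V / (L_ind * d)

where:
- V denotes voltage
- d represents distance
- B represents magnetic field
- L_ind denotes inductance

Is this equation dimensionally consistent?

No

V (voltage) has dimensions [I^-1 L^2 M T^-3].
d (distance) has dimensions [L].
B (magnetic field) has dimensions [I^-1 M T^-2].
L_ind (inductance) has dimensions [I^-2 L^2 M T^-2].

Left side: [I^-1 M T^-2]
Right side: [I L^-1 T^-1]

The two sides have different dimensions, so the equation is NOT dimensionally consistent.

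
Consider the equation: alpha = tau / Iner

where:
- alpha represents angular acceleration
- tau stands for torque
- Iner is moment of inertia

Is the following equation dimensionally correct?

Yes

alpha (angular acceleration) has dimensions [T^-2].
tau (torque) has dimensions [L^2 M T^-2].
Iner (moment of inertia) has dimensions [L^2 M].

Left side: [T^-2]
Right side: [T^-2]

Both sides have the same dimensions, so the equation is dimensionally consistent.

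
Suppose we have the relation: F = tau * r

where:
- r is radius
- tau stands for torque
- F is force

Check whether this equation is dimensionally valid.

No

r (radius) has dimensions [L].
tau (torque) has dimensions [L^2 M T^-2].
F (force) has dimensions [L M T^-2].

Left side: [L M T^-2]
Right side: [L^3 M T^-2]

The two sides have different dimensions, so the equation is NOT dimensionally consistent.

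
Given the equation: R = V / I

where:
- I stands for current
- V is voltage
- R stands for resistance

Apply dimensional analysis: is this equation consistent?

Yes

I (current) has dimensions [I].
V (voltage) has dimensions [I^-1 L^2 M T^-3].
R (resistance) has dimensions [I^-2 L^2 M T^-3].

Left side: [I^-2 L^2 M T^-3]
Right side: [I^-2 L^2 M T^-3]

Both sides have the same dimensions, so the equation is dimensionally consistent.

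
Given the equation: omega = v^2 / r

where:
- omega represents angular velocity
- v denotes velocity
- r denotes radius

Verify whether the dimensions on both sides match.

No

omega (angular velocity) has dimensions [T^-1].
v (velocity) has dimensions [L T^-1].
r (radius) has dimensions [L].

Left side: [T^-1]
Right side: [L T^-2]

The two sides have different dimensions, so the equation is NOT dimensionally consistent.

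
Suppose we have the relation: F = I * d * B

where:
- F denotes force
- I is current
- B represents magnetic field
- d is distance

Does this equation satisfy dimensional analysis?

Yes

F (force) has dimensions [L M T^-2].
I (current) has dimensions [I].
B (magnetic field) has dimensions [I^-1 M T^-2].
d (distance) has dimensions [L].

Left side: [L M T^-2]
Right side: [L M T^-2]

Both sides have the same dimensions, so the equation is dimensionally consistent.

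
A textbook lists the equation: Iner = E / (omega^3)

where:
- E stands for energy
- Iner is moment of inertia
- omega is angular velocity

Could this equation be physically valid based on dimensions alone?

No

E (energy) has dimensions [L^2 M T^-2].
Iner (moment of inertia) has dimensions [L^2 M].
omega (angular velocity) has dimensions [T^-1].

Left side: [L^2 M]
Right side: [L^2 M T]

The two sides have different dimensions, so the equation is NOT dimensionally consistent.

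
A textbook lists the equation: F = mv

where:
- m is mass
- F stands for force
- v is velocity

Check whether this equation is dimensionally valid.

No

m (mass) has dimensions [M].
F (force) has dimensions [L M T^-2].
v (velocity) has dimensions [L T^-1].

Left side: [L M T^-2]
Right side: [L M T^-1]

The two sides have different dimensions, so the equation is NOT dimensionally consistent.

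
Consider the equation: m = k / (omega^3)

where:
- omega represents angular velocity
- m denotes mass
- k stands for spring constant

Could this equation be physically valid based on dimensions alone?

No

omega (angular velocity) has dimensions [T^-1].
m (mass) has dimensions [M].
k (spring constant) has dimensions [M T^-2].

Left side: [M]
Right side: [M T]

The two sides have different dimensions, so the equation is NOT dimensionally consistent.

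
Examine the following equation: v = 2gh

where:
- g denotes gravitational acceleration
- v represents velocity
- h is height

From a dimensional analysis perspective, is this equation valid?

No

g (gravitational acceleration) has dimensions [L T^-2].
v (velocity) has dimensions [L T^-1].
h (height) has dimensions [L].

Left side: [L T^-1]
Right side: [L^2 T^-2]

The two sides have different dimensions, so the equation is NOT dimensionally consistent.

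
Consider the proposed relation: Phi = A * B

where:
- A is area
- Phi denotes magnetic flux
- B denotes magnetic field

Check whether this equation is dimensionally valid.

Yes

A (area) has dimensions [L^2].
Phi (magnetic flux) has dimensions [I^-1 L^2 M T^-2].
B (magnetic field) has dimensions [I^-1 M T^-2].

Left side: [I^-1 L^2 M T^-2]
Right side: [I^-1 L^2 M T^-2]

Both sides have the same dimensions, so the equation is dimensionally consistent.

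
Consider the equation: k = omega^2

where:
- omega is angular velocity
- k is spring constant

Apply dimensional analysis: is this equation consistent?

No

omega (angular velocity) has dimensions [T^-1].
k (spring constant) has dimensions [M T^-2].

Left side: [M T^-2]
Right side: [T^-2]

The two sides have different dimensions, so the equation is NOT dimensionally consistent.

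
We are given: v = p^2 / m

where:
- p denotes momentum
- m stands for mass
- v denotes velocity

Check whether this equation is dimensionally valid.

No

p (momentum) has dimensions [L M T^-1].
m (mass) has dimensions [M].
v (velocity) has dimensions [L T^-1].

Left side: [L T^-1]
Right side: [L^2 M T^-2]

The two sides have different dimensions, so the equation is NOT dimensionally consistent.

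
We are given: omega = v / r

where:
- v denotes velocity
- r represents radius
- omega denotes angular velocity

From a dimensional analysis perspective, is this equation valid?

Yes

v (velocity) has dimensions [L T^-1].
r (radius) has dimensions [L].
omega (angular velocity) has dimensions [T^-1].

Left side: [T^-1]
Right side: [T^-1]

Both sides have the same dimensions, so the equation is dimensionally consistent.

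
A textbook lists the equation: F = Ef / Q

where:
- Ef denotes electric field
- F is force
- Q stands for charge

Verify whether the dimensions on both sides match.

No

Ef (electric field) has dimensions [I^-1 L M T^-3].
F (force) has dimensions [L M T^-2].
Q (charge) has dimensions [I T].

Left side: [L M T^-2]
Right side: [I^-2 L M T^-4]

The two sides have different dimensions, so the equation is NOT dimensionally consistent.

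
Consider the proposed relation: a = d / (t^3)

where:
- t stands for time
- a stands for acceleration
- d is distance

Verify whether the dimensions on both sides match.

No

t (time) has dimensions [T].
a (acceleration) has dimensions [L T^-2].
d (distance) has dimensions [L].

Left side: [L T^-2]
Right side: [L T^-3]

The two sides have different dimensions, so the equation is NOT dimensionally consistent.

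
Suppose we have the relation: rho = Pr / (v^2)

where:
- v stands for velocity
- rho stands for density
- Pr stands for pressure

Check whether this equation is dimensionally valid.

Yes

v (velocity) has dimensions [L T^-1].
rho (density) has dimensions [L^-3 M].
Pr (pressure) has dimensions [L^-1 M T^-2].

Left side: [L^-3 M]
Right side: [L^-3 M]

Both sides have the same dimensions, so the equation is dimensionally consistent.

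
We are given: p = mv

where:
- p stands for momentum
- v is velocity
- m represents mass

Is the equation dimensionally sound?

Yes

p (momentum) has dimensions [L M T^-1].
v (velocity) has dimensions [L T^-1].
m (mass) has dimensions [M].

Left side: [L M T^-1]
Right side: [L M T^-1]

Both sides have the same dimensions, so the equation is dimensionally consistent.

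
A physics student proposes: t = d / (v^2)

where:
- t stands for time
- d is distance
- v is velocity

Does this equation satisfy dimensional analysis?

No

t (time) has dimensions [T].
d (distance) has dimensions [L].
v (velocity) has dimensions [L T^-1].

Left side: [T]
Right side: [L^-1 T^2]

The two sides have different dimensions, so the equation is NOT dimensionally consistent.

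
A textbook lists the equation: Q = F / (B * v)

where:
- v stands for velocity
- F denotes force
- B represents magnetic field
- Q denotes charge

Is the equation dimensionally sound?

Yes

v (velocity) has dimensions [L T^-1].
F (force) has dimensions [L M T^-2].
B (magnetic field) has dimensions [I^-1 M T^-2].
Q (charge) has dimensions [I T].

Left side: [I T]
Right side: [I T]

Both sides have the same dimensions, so the equation is dimensionally consistent.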